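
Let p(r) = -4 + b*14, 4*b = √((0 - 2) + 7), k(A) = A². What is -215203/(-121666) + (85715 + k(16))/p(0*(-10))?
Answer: 167394914719/22021546 + 1203594*√5/181 ≈ 22471.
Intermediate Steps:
b = √5/4 (b = √((0 - 2) + 7)/4 = √(-2 + 7)/4 = √5/4 ≈ 0.55902)
p(r) = -4 + 7*√5/2 (p(r) = -4 + (√5/4)*14 = -4 + 7*√5/2)
-215203/(-121666) + (85715 + k(16))/p(0*(-10)) = -215203/(-121666) + (85715 + 16²)/(-4 + 7*√5/2) = -215203*(-1/121666) + (85715 + 256)/(-4 + 7*√5/2) = 215203/121666 + 85971/(-4 + 7*√5/2)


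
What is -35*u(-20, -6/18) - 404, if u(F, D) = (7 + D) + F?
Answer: 188/3 ≈ 62.667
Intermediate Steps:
u(F, D) = 7 + D + F
-35*u(-20, -6/18) - 404 = -35*(7 - 6/18 - 20) - 404 = -35*(7 - 6*1/18 - 20) - 404 = -35*(7 - ⅓ - 20) - 404 = -35*(-40/3) - 404 = 1400/3 - 404 = 188/3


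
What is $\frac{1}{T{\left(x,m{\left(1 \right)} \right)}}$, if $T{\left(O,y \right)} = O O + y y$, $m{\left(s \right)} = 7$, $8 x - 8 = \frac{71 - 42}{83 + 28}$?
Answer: $\frac{788544}{39479545} \approx 0.019973$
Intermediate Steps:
$x = \frac{917}{888}$ ($x = 1 + \frac{\left(71 - 42\right) \frac{1}{83 + 28}}{8} = 1 + \frac{29 \cdot \frac{1}{111}}{8} = 1 + \frac{1}{8} \cdot \frac{29}{111} = 1 + \frac{29}{888} = \frac{917}{888} \approx 1.0327$)
$T{\left(O,y \right)} = O^{2} + y^{2}$
$\frac{1}{T{\left(x,m{\left(1 \right)} \right)}} = \frac{1}{\left(\frac{917}{888}\right)^{2} + 7^{2}} = \frac{1}{\frac{840889}{788544} + 49} = \frac{1}{\frac{39479545}{788544}} = \frac{788544}{39479545}$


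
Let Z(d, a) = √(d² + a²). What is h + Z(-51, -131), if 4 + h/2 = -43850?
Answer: -87708 + √19762 ≈ -87567.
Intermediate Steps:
h = -87708 (h = -8 + 2*(-43850) = -8 - 87700 = -87708)
Z(d, a) = √(a² + d²)
h + Z(-51, -131) = -87708 + √((-131)² + (-51)²) = -87708 + √(17161 + 2601) = -87708 + √19762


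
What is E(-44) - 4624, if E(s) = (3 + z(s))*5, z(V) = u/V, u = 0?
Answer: -4609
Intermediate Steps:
z(V) = 0 (z(V) = 0/V = 0)
E(s) = 15 (E(s) = (3 + 0)*5 = 3*5 = 15)
E(-44) - 4624 = 15 - 4624 = -4609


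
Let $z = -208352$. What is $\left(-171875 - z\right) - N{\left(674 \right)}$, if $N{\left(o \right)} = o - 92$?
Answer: $35895$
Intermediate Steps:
$N{\left(o \right)} = -92 + o$ ($N{\left(o \right)} = o - 92 = -92 + o$)
$\left(-171875 - z\right) - N{\left(674 \right)} = \left(-171875 - -208352\right) - \left(-92 + 674\right) = \left(-171875 + 208352\right) - 582 = 36477 - 582 = 35895$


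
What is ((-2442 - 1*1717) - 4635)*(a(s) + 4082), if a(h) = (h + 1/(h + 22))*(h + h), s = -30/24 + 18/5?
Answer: -1753002041051/48700 ≈ -3.5996e+7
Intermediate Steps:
s = 47/20 (s = -30*1/24 + 18*(⅕) = -5/4 + 18/5 = 47/20 ≈ 2.3500)
a(h) = 2*h*(h + 1/(22 + h)) (a(h) = (h + 1/(22 + h))*(2*h) = 2*h*(h + 1/(22 + h)))
((-2442 - 1*1717) - 4635)*(a(s) + 4082) = ((-2442 - 1*1717) - 4635)*(2*(47/20)*(1 + (47/20)² + 22*(47/20))/(22 + 47/20) + 4082) = ((-2442 - 1717) - 4635)*(2*(47/20)*(1 + 2209/400 + 517/10)/(487/20) + 4082) = (-4159 - 4635)*(2*(47/20)*(20/487)*(23289/400) + 4082) = -8794*(1094583/97400 + 4082) = -8794*398681383/97400 = -1753002041051/48700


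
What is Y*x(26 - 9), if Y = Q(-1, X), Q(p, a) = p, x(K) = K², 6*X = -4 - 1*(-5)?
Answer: -289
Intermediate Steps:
X = ⅙ (X = (-4 - 1*(-5))/6 = (-4 + 5)/6 = (⅙)*1 = ⅙ ≈ 0.16667)
Y = -1
Y*x(26 - 9) = -(26 - 9)² = -1*17² = -1*289 = -289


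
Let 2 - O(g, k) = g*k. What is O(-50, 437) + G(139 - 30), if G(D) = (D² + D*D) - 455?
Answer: 45159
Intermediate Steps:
O(g, k) = 2 - g*k
G(D) = -455 + 2*D² (G(D) = (D² + D²) - 455 = 2*D² - 455 = -455 + 2*D²)
O(-50, 437) + G(139 - 30) = (2 - 1*(-50)*437) + (-455 + 2*(139 - 30)²) = (2 + 21850) + (-455 + 2*109²) = 21852 + (-455 + 2*11881) = 21852 + (-455 + 23762) = 21852 + 23307 = 45159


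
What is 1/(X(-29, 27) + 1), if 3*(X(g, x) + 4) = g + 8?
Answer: -⅒ ≈ -0.10000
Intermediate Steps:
X(g, x) = -4/3 + g/3 (X(g, x) = -4 + (g + 8)/3 = -4 + (8 + g)/3 = -4 + (8/3 + g/3) = -4/3 + g/3)
1/(X(-29, 27) + 1) = 1/((-4/3 + (⅓)*(-29)) + 1) = 1/((-4/3 - 29/3) + 1) = 1/(-11 + 1) = 1/(-10) = -⅒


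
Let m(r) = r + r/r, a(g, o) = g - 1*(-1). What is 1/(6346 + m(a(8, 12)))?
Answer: 1/6356 ≈ 0.00015733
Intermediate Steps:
a(g, o) = 1 + g (a(g, o) = g + 1 = 1 + g)
m(r) = 1 + r (m(r) = r + 1 = 1 + r)
1/(6346 + m(a(8, 12))) = 1/(6346 + (1 + (1 + 8))) = 1/(6346 + (1 + 9)) = 1/(6346 + 10) = 1/6356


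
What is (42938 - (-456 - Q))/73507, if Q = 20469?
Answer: 63863/73507 ≈ 0.86880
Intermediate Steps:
(42938 - (-456 - Q))/73507 = (42938 - (-456 - 1*20469))/73507 = (42938 - (-456 - 20469))*(1/73507) = (42938 - 1*(-20925))*(1/73507) = (42938 + 20925)*(1/73507) = 63863*(1/73507) = 63863/73507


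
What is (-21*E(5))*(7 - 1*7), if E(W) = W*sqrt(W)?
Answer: 0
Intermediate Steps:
E(W) = W**(3/2)
(-21*E(5))*(7 - 1*7) = (-105*sqrt(5))*(7 - 1*7) = (-105*sqrt(5))*(7 - 7) = -105*sqrt(5)*0 = 0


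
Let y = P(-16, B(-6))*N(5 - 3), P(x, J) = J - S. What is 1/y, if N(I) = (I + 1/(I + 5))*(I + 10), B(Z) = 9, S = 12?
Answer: -7/540 ≈ -0.012963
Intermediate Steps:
P(x, J) = -12 + J (P(x, J) = J - 1*12 = J - 12 = -12 + J)
N(I) = (10 + I)*(I + 1/(5 + I)) (N(I) = (I + 1/(5 + I))*(10 + I) = (10 + I)*(I + 1/(5 + I)))
y = -540/7 (y = (-12 + 9)*((10 + (5 - 3)³ + 15*(5 - 3)² + 51*(5 - 3))/(5 + (5 - 3))) = -3*(10 + 2³ + 15*2² + 51*2)/(5 + 2) = -3*(10 + 8 + 15*4 + 102)/7 = -3*(10 + 8 + 60 + 102)/7 = -3*180/7 = -540/7 ≈ -77.143)
1/y = 1/(-540/7) = -7/540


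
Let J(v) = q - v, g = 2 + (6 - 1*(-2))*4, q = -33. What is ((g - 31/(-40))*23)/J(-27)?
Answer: -31993/240 ≈ -133.30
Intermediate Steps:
g = 34 (g = 2 + (6 + 2)*4 = 2 + 8*4 = 2 + 32 = 34)
J(v) = -33 - v
((g - 31/(-40))*23)/J(-27) = ((34 - 31/(-40))*23)/(-33 - 1*(-27)) = ((34 - 31*(-1/40))*23)/(-33 + 27) = ((34 + 31/40)*23)/(-6) = ((1391/40)*23)*(-⅙) = (31993/40)*(-⅙) = -31993/240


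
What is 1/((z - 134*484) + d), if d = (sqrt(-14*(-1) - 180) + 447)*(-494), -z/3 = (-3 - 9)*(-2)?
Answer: I/(2*(-142873*I + 247*sqrt(166))) ≈ -3.4979e-6 + 7.7912e-8*I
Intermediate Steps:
z = -72 (z = -3*(-3 - 9)*(-2) = -(-36)*(-2) = -3*24 = -72)
d = -220818 - 494*I*sqrt(166) (d = (sqrt(14 - 180) + 447)*(-494) = (sqrt(-166) + 447)*(-494) = (I*sqrt(166) + 447)*(-494) = (447 + I*sqrt(166))*(-494) = -220818 - 494*I*sqrt(166) ≈ -2.2082e+5 - 6364.7*I)
1/((z - 134*484) + d) = 1/((-72 - 134*484) + (-220818 - 494*I*sqrt(166))) = 1/((-72 - 64856) + (-220818 - 494*I*sqrt(166))) = 1/(-64928 + (-220818 - 494*I*sqrt(166))) = 1/(-285746 - 494*I*sqrt(166))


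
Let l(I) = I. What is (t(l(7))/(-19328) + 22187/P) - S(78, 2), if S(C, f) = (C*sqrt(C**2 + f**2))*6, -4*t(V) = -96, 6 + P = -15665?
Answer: -53650805/37861136 - 936*sqrt(1522) ≈ -36517.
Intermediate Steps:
P = -15671 (P = -6 - 15665 = -15671)
t(V) = 24 (t(V) = -1/4*(-96) = 24)
S(C, f) = 6*C*sqrt(C**2 + f**2)
(t(l(7))/(-19328) + 22187/P) - S(78, 2) = (24/(-19328) + 22187/(-15671)) - 6*78*sqrt(78**2 + 2**2) = (24*(-1/19328) + 22187*(-1/15671)) - 6*78*sqrt(6084 + 4) = (-3/2416 - 22187/15671) - 6*78*sqrt(6088) = -53650805/37861136 - 6*78*2*sqrt(1522) = -53650805/37861136 - 936*sqrt(1522)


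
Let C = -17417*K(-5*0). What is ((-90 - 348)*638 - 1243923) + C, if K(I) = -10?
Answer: -1349197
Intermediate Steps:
C = 174170 (C = -17417*(-10) = 174170)
((-90 - 348)*638 - 1243923) + C = ((-90 - 348)*638 - 1243923) + 174170 = (-438*638 - 1243923) + 174170 = (-279444 - 1243923) + 174170 = -1523367 + 174170 = -1349197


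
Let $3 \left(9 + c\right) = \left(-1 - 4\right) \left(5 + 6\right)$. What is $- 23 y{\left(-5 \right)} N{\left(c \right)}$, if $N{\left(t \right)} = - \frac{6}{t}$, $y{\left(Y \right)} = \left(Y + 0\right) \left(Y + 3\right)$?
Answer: $- \frac{2070}{41} \approx -50.488$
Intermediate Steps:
$c = - \frac{82}{3}$ ($c = -9 + \frac{\left(-1 - 4\right) \left(5 + 6\right)}{3} = -9 + \frac{\left(-5\right) 11}{3} = -9 + \frac{1}{3} \left(-55\right) = -9 - \frac{55}{3} = - \frac{82}{3} \approx -27.333$)
$y{\left(Y \right)} = Y \left(3 + Y\right)$
$- 23 y{\left(-5 \right)} N{\left(c \right)} = - 23 \left(- 5 \left(3 - 5\right)\right) \left(- \frac{6}{- \frac{82}{3}}\right) = - 23 \left(\left(-5\right) \left(-2\right)\right) \left(\left(-6\right) \left(- \frac{3}{82}\right)\right) = \left(-23\right) 10 \cdot \frac{9}{41} = \left(-230\right) \frac{9}{41} = - \frac{2070}{41}$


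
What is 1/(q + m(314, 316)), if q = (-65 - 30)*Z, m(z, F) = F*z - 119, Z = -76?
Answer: 1/106325 ≈ 9.4051e-6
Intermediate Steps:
m(z, F) = -119 + F*z
q = 7220 (q = (-65 - 30)*(-76) = -95*(-76) = 7220)
1/(q + m(314, 316)) = 1/(7220 + (-119 + 316*314)) = 1/(7220 + (-119 + 99224)) = 1/(7220 + 99105) = 1/106325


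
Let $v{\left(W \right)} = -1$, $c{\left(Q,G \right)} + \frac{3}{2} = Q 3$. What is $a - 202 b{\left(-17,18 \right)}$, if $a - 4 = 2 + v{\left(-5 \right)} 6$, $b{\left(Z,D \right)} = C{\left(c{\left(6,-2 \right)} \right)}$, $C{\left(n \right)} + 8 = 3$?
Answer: $1010$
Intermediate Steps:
$c{\left(Q,G \right)} = - \frac{3}{2} + 3 Q$ ($c{\left(Q,G \right)} = - \frac{3}{2} + Q 3 = - \frac{3}{2} + 3 Q$)
$C{\left(n \right)} = -5$ ($C{\left(n \right)} = -8 + 3 = -5$)
$b{\left(Z,D \right)} = -5$
$a = 0$ ($a = 4 + \left(2 - 6\right) = 4 - 4 = 0$)
$a - 202 b{\left(-17,18 \right)} = 0 - -1010 = 0 + 1010 = 1010$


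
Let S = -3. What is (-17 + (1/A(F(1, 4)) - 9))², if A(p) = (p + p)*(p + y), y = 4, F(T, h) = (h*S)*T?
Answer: 24910081/36864 ≈ 675.73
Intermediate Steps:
F(T, h) = -3*T*h (F(T, h) = (h*(-3))*T = (-3*h)*T = -3*T*h)
A(p) = 2*p*(4 + p) (A(p) = (p + p)*(p + 4) = (2*p)*(4 + p) = 2*p*(4 + p))
(-17 + (1/A(F(1, 4)) - 9))² = (-17 + (1/(2*(-3*1*4)*(4 - 3*1*4)) - 9))² = (-17 + (1/(2*(-12)*(4 - 12)) - 9))² = (-17 + (1/(2*(-12)*(-8)) - 9))² = (-17 + (1/192 - 9))² = (-17 - 1727/192)² = (-4991/192)² = 24910081/36864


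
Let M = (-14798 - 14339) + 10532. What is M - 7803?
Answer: -26408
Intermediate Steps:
M = -18605 (M = -29137 + 10532 = -18605)
M - 7803 = -18605 - 7803 = -26408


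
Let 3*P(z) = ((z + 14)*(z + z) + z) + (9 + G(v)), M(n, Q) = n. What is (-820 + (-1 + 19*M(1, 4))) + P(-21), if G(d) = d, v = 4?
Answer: -2120/3 ≈ -706.67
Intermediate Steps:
P(z) = 13/3 + z/3 + 2*z*(14 + z)/3 (P(z) = (((z + 14)*(z + z) + z) + (9 + 4))/3 = (((14 + z)*(2*z) + z) + 13)/3 = ((2*z*(14 + z) + z) + 13)/3 = ((z + 2*z*(14 + z)) + 13)/3 = (13 + z + 2*z*(14 + z))/3 = 13/3 + z/3 + 2*z*(14 + z)/3)
(-820 + (-1 + 19*M(1, 4))) + P(-21) = (-820 + (-1 + 19*1)) + (13/3 + (⅔)*(-21)² + (29/3)*(-21)) = (-820 + (-1 + 19)) + (13/3 + (⅔)*441 - 203) = (-820 + 18) + (13/3 + 294 - 203) = -802 + 286/3 = -2120/3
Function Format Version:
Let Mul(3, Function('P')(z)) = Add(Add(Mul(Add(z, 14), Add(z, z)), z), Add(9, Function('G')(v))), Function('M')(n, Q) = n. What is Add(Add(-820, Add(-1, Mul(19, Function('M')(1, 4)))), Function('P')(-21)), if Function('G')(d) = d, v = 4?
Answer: Rational(-2120, 3) ≈ -706.67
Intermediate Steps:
Function('P')(z) = Add(Rational(13, 3), Mul(Rational(1, 3), z), Mul(Rational(2, 3), z, Add(14, z))) (Function('P')(z) = Mul(Rational(1, 3), Add(Add(Mul(Add(z, 14), Add(z, z)), z), Add(9, 4))) = Mul(Rational(1, 3), Add(Add(Mul(Add(14, z), Mul(2, z)), z), 13)) = Mul(Rational(1, 3), Add(Add(Mul(2, z, Add(14, z)), z), 13)) = Mul(Rational(1, 3), Add(Add(z, Mul(2, z, Add(14, z))), 13)) = Mul(Rational(1, 3), Add(13, z, Mul(2, z, Add(14, z)))) = Add(Rational(13, 3), Mul(Rational(1, 3), z), Mul(Rational(2, 3), z, Add(14, z))))
Add(Add(-820, Add(-1, Mul(19, Function('M')(1, 4)))), Function('P')(-21)) = Add(Add(-820, Add(-1, Mul(19, 1))), Add(Rational(13, 3), Mul(Rational(2, 3), Pow(-21, 2)), Mul(Rational(29, 3), -21))) = Add(Add(-820, Add(-1, 19)), Add(Rational(13, 3), Mul(Rational(2, 3), 441), -203)) = Add(Add(-820, 18), Add(Rational(13, 3), 294, -203)) = Add(-802, Rational(286, 3)) = Rational(-2120, 3)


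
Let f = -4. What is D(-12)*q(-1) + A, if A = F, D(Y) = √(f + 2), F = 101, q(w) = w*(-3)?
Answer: 101 + 3*I*√2 ≈ 101.0 + 4.2426*I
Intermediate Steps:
q(w) = -3*w
D(Y) = I*√2 (D(Y) = √(-4 + 2) = √(-2) = I*√2)
A = 101
D(-12)*q(-1) + A = (I*√2)*(-3*(-1)) + 101 = (I*√2)*3 + 101 = 3*I*√2 + 101 = 101 + 3*I*√2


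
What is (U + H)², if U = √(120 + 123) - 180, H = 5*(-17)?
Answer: 70468 - 4770*√3 ≈ 62206.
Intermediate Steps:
H = -85
U = -180 + 9*√3 (U = √243 - 180 = 9*√3 - 180 = -180 + 9*√3 ≈ -164.41)
(U + H)² = ((-180 + 9*√3) - 85)² = (-265 + 9*√3)²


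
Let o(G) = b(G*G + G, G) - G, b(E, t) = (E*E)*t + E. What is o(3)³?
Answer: 85766121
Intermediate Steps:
b(E, t) = E + t*E² (b(E, t) = E²*t + E = t*E² + E = E + t*E²)
o(G) = -G + (1 + G*(G + G²))*(G + G²) (o(G) = (G*G + G)*(1 + (G*G + G)*G) - G = (G² + G)*(1 + (G² + G)*G) - G = (G + G²)*(1 + (G + G²)*G) - G = (G + G²)*(1 + G*(G + G²)) - G = (1 + G*(G + G²))*(G + G²) - G = -G + (1 + G*(G + G²))*(G + G²))
o(3)³ = (3*(-1 + (1 + 3)*(1 + 3²*(1 + 3))))³ = (3*(-1 + 4*(1 + 9*4)))³ = (3*(-1 + 4*(1 + 36)))³ = (3*(-1 + 4*37))³ = (3*(-1 + 148))³ = (3*147)³ = 441³ = 85766121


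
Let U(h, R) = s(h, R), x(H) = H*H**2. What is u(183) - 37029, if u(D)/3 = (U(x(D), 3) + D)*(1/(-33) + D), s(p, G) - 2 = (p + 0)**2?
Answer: 226777334866272133/11 ≈ 2.0616e+16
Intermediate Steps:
s(p, G) = 2 + p**2 (s(p, G) = 2 + (p + 0)**2 = 2 + p**2)
x(H) = H**3
U(h, R) = 2 + h**2
u(D) = 3*(-1/33 + D)*(2 + D + D**6) (u(D) = 3*(((2 + (D**3)**2) + D)*(1/(-33) + D)) = 3*(((2 + D**6) + D)*(-1/33 + D)) = 3*((2 + D + D**6)*(-1/33 + D)) = 3*((-1/33 + D)*(2 + D + D**6)) = 3*(-1/33 + D)*(2 + D + D**6))
u(183) - 37029 = (-2/11 + 3*183**2 + 3*183**7 - 1/11*183**6 + (65/11)*183) - 37029 = (-2/11 + 3*33489 + 3*6873178582377927 - 1/11*37558352909169 + 11895/11) - 37029 = (-2/11 + 100467 + 20619535747133781 - 37558352909169/11 + 11895/11) - 37029 = 226777334866679452/11 - 37029 = 226777334866272133/11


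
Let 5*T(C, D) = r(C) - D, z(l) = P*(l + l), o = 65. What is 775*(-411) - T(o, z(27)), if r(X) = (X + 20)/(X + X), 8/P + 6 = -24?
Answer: -207043207/650 ≈ -3.1853e+5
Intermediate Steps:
P = -4/15 (P = 8/(-6 - 24) = 8/(-30) = 8*(-1/30) = -4/15 ≈ -0.26667)
r(X) = (20 + X)/(2*X) (r(X) = (20 + X)/((2*X)) = (20 + X)*(1/(2*X)) = (20 + X)/(2*X))
z(l) = -8*l/15 (z(l) = -4*(l + l)/15 = -8*l/15)
T(C, D) = -D/5 + (20 + C)/(10*C) (T(C, D) = ((20 + C)/(2*C) - D)/5 = (-D + (20 + C)/(2*C))/5 = -D/5 + (20 + C)/(10*C))
775*(-411) - T(o, z(27)) = 775*(-411) - (1/10 + 2/65 - (-8)*27/75) = -318525 - (1/10 + 2*(1/65) - 1/5*(-72/5)) = -318525 - (1/10 + 2/65 + 72/25) = -318525 - 1*1957/650 = -318525 - 1957/650 = -207043207/650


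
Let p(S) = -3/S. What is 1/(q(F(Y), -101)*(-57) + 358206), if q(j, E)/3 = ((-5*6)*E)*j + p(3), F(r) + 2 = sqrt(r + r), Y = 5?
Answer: -464879/246524869077 - 57570*sqrt(10)/82174956359 ≈ -4.1012e-6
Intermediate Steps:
F(r) = -2 + sqrt(2)*sqrt(r) (F(r) = -2 + sqrt(r + r) = -2 + sqrt(2*r) = -2 + sqrt(2)*sqrt(r))
q(j, E) = -3 - 90*E*j (q(j, E) = 3*(((-5*6)*E)*j - 3/3) = 3*((-30*E)*j - 3*1/3) = 3*(-30*E*j - 1) = 3*(-1 - 30*E*j) = -3 - 90*E*j)
1/(q(F(Y), -101)*(-57) + 358206) = 1/((-3 - 90*(-101)*(-2 + sqrt(2)*sqrt(5)))*(-57) + 358206) = 1/((-3 - 90*(-101)*(-2 + sqrt(10)))*(-57) + 358206) = 1/((-3 + (-18180 + 9090*sqrt(10)))*(-57) + 358206) = 1/((-18183 + 9090*sqrt(10))*(-57) + 358206) = 1/((1036431 - 518130*sqrt(10)) + 358206) = 1/(1394637 - 518130*sqrt(10))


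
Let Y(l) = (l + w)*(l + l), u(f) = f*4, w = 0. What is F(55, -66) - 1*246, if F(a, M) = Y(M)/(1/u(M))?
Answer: -2300214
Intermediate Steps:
u(f) = 4*f
Y(l) = 2*l² (Y(l) = (l + 0)*(l + l) = l*(2*l) = 2*l²)
F(a, M) = 8*M³ (F(a, M) = (2*M²)/(1/(4*M)) = (2*M²)/((1/(4*M))) = (2*M²)*(4*M) = 8*M³)
F(55, -66) - 1*246 = 8*(-66)³ - 1*246 = 8*(-287496) - 246 = -2299968 - 246 = -2300214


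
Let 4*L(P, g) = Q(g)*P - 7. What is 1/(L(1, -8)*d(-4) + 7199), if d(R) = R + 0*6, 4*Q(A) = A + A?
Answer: 1/7210 ≈ 0.00013870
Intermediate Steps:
Q(A) = A/2 (Q(A) = (A + A)/4 = (2*A)/4 = A/2)
L(P, g) = -7/4 + P*g/8 (L(P, g) = ((g/2)*P - 7)/4 = (P*g/2 - 7)/4 = (-7 + P*g/2)/4 = -7/4 + P*g/8)
d(R) = R (d(R) = R + 0 = R)
1/(L(1, -8)*d(-4) + 7199) = 1/((-7/4 + (1/8)*1*(-8))*(-4) + 7199) = 1/((-7/4 - 1)*(-4) + 7199) = 1/(-11/4*(-4) + 7199) = 1/(11 + 7199) = 1/7210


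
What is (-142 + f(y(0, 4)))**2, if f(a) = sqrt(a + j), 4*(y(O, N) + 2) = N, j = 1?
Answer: 20164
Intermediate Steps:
y(O, N) = -2 + N/4
f(a) = sqrt(1 + a) (f(a) = sqrt(a + 1) = sqrt(1 + a))
(-142 + f(y(0, 4)))**2 = (-142 + sqrt(1 + (-2 + (1/4)*4)))**2 = (-142 + sqrt(1 + (-2 + 1)))**2 = (-142 + sqrt(1 - 1))**2 = (-142 + sqrt(0))**2 = (-142 + 0)**2 = (-142)**2 = 20164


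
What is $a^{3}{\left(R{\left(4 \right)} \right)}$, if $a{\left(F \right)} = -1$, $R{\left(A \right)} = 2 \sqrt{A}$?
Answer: $-1$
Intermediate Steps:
$a^{3}{\left(R{\left(4 \right)} \right)} = \left(-1\right)^{3} = -1$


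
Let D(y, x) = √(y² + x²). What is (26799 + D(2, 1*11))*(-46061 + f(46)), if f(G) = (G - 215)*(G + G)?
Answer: -1651059591 - 308045*√5 ≈ -1.6517e+9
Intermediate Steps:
D(y, x) = √(x² + y²)
f(G) = 2*G*(-215 + G) (f(G) = (-215 + G)*(2*G) = 2*G*(-215 + G))
(26799 + D(2, 1*11))*(-46061 + f(46)) = (26799 + √((1*11)² + 2²))*(-46061 + 2*46*(-215 + 46)) = (26799 + √(11² + 4))*(-46061 + 2*46*(-169)) = (26799 + √(121 + 4))*(-46061 - 15548) = (26799 + √125)*(-61609) = (26799 + 5*√5)*(-61609) = -1651059591 - 308045*√5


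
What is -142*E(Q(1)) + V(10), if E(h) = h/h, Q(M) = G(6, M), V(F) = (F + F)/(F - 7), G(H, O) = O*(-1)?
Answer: -406/3 ≈ -135.33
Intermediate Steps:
G(H, O) = -O
V(F) = 2*F/(-7 + F) (V(F) = (2*F)/(-7 + F) = 2*F/(-7 + F))
Q(M) = -M
E(h) = 1
-142*E(Q(1)) + V(10) = -142*1 + 2*10/(-7 + 10) = -142 + 2*10/3 = -142 + 2*10*(⅓) = -142 + 20/3 = -406/3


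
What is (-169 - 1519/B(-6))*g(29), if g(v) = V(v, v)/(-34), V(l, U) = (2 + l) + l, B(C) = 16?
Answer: 63345/136 ≈ 465.77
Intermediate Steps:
V(l, U) = 2 + 2*l
g(v) = -1/17 - v/17 (g(v) = (2 + 2*v)/(-34) = (2 + 2*v)*(-1/34) = -1/17 - v/17)
(-169 - 1519/B(-6))*g(29) = (-169 - 1519/16)*(-1/17 - 1/17*29) = (-169 - 1519*1/16)*(-1/17 - 29/17) = (-169 - 1519/16)*(-30/17) = -4223/16*(-30/17) = 63345/136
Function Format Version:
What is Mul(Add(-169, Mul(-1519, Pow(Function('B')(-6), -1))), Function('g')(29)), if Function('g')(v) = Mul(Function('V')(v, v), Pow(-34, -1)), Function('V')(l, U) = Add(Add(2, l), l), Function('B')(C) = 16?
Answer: Rational(63345, 136) ≈ 465.77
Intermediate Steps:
Function('V')(l, U) = Add(2, Mul(2, l))
Function('g')(v) = Add(Rational(-1, 17), Mul(Rational(-1, 17), v)) (Function('g')(v) = Mul(Add(2, Mul(2, v)), Pow(-34, -1)) = Mul(Add(2, Mul(2, v)), Rational(-1, 34)) = Add(Rational(-1, 17), Mul(Rational(-1, 17), v)))
Mul(Add(-169, Mul(-1519, Pow(Function('B')(-6), -1))), Function('g')(29)) = Mul(Add(-169, Mul(-1519, Pow(16, -1))), Add(Rational(-1, 17), Mul(Rational(-1, 17), 29))) = Mul(Add(-169, Mul(-1519, Rational(1, 16))), Add(Rational(-1, 17), Rational(-29, 17))) = Mul(Add(-169, Rational(-1519, 16)), Rational(-30, 17)) = Mul(Rational(-4223, 16), Rational(-30, 17)) = Rational(63345, 136)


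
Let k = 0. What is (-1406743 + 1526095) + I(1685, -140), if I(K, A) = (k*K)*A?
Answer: 119352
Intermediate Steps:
I(K, A) = 0 (I(K, A) = (0*K)*A = 0*A = 0)
(-1406743 + 1526095) + I(1685, -140) = (-1406743 + 1526095) + 0 = 119352 + 0 = 119352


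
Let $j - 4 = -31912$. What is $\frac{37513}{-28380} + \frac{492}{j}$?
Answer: $- \frac{100910647}{75462420} \approx -1.3372$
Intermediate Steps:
$j = -31908$ ($j = 4 - 31912 = -31908$)
$\frac{37513}{-28380} + \frac{492}{j} = \frac{37513}{-28380} + \frac{492}{-31908} = 37513 \left(- \frac{1}{28380}\right) + 492 \left(- \frac{1}{31908}\right) = - \frac{37513}{28380} - \frac{41}{2659} = - \frac{100910647}{75462420}$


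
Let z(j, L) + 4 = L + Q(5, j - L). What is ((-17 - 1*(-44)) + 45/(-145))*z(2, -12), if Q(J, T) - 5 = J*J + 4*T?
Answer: 54180/29 ≈ 1868.3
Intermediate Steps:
Q(J, T) = 5 + J**2 + 4*T (Q(J, T) = 5 + (J*J + 4*T) = 5 + (J**2 + 4*T) = 5 + J**2 + 4*T)
z(j, L) = 26 - 3*L + 4*j (z(j, L) = -4 + (L + (5 + 5**2 + 4*(j - L))) = -4 + (L + (5 + 25 + (-4*L + 4*j))) = -4 + (L + (30 - 4*L + 4*j)) = -4 + (30 - 3*L + 4*j) = 26 - 3*L + 4*j)
((-17 - 1*(-44)) + 45/(-145))*z(2, -12) = ((-17 - 1*(-44)) + 45/(-145))*(26 - 3*(-12) + 4*2) = ((-17 + 44) + 45*(-1/145))*(26 + 36 + 8) = (27 - 9/29)*70 = (774/29)*70 = 54180/29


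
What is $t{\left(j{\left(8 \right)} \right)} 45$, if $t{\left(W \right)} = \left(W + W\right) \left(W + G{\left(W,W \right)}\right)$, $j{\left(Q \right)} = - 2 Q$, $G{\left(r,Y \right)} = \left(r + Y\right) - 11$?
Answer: $84960$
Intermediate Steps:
$G{\left(r,Y \right)} = -11 + Y + r$ ($G{\left(r,Y \right)} = \left(Y + r\right) - 11 = -11 + Y + r$)
$t{\left(W \right)} = 2 W \left(-11 + 3 W\right)$ ($t{\left(W \right)} = \left(W + W\right) \left(W + \left(-11 + W + W\right)\right) = 2 W \left(W + \left(-11 + 2 W\right)\right) = 2 W \left(-11 + 3 W\right)$)
$t{\left(j{\left(8 \right)} \right)} 45 = 2 \left(\left(-2\right) 8\right) \left(-11 + 3 \left(\left(-2\right) 8\right)\right) 45 = 2 \left(-16\right) \left(-11 + 3 \left(-16\right)\right) 45 = 2 \left(-16\right) \left(-11 - 48\right) 45 = 2 \left(-16\right) \left(-59\right) 45 = 1888 \cdot 45 = 84960$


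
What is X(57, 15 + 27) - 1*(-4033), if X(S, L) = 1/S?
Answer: 229882/57 ≈ 4033.0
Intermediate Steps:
X(57, 15 + 27) - 1*(-4033) = 1/57 - 1*(-4033) = 1/57 + 4033 = 229882/57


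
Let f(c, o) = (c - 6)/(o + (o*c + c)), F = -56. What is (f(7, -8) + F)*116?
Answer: -370388/57 ≈ -6498.0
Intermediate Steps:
f(c, o) = (-6 + c)/(c + o + c*o) (f(c, o) = (-6 + c)/(o + (c*o + c)) = (-6 + c)/(o + (c + c*o)) = (-6 + c)/(c + o + c*o))
(f(7, -8) + F)*116 = ((-6 + 7)/(7 - 8 + 7*(-8)) - 56)*116 = (1/(7 - 8 - 56) - 56)*116 = (1/(-57) - 56)*116 = (-1/57*1 - 56)*116 = (-1/57 - 56)*116 = -3193/57*116 = -370388/57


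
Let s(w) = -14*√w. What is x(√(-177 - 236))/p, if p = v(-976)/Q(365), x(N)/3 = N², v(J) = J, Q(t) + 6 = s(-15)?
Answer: -3717/488 - 8673*I*√15/488 ≈ -7.6168 - 68.833*I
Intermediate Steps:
Q(t) = -6 - 14*I*√15
x(N) = 3*N²
p = -976/(-6 - 14*I*√15) ≈ 1.9677 - 17.782*I
x(√(-177 - 236))/p = (3*(√(-177 - 236))²)/(61/31 - 427*I*√15/93) = (3*(√(-413))²)/(61/31 - 427*I*√15/93) = (3*(I*√413)²)/(61/31 - 427*I*√15/93) = (3*(-413))/(61/31 - 427*I*√15/93) = -1239/(61/31 - 427*I*√15/93)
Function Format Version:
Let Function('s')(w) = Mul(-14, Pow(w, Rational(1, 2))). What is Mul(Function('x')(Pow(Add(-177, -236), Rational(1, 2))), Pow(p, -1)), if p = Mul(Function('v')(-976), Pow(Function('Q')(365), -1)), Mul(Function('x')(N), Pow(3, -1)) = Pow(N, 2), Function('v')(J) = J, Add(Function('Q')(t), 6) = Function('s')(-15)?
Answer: Add(Rational(-3717, 488), Mul(Rational(-8673, 488), I, Pow(15, Rational(1, 2)))) ≈ Add(-7.6168, Mul(-68.833, I))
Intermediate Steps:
Function('Q')(t) = Add(-6, Mul(-14, I, Pow(15, Rational(1, 2)))) (Function('Q')(t) = Add(-6, Mul(-14, Pow(-15, Rational(1, 2)))) = Add(-6, Mul(-14, Mul(I, Pow(15, Rational(1, 2))))) = Add(-6, Mul(-14, I, Pow(15, Rational(1, 2)))))
Function('x')(N) = Mul(3, Pow(N, 2))
p = Mul(-976, Pow(Add(-6, Mul(-14, I, Pow(15, Rational(1, 2)))), -1)) ≈ Add(1.9677, Mul(-17.782, I))
Mul(Function('x')(Pow(Add(-177, -236), Rational(1, 2))), Pow(p, -1)) = Mul(Mul(3, Pow(Pow(Add(-177, -236), Rational(1, 2)), 2)), Pow(Add(Rational(61, 31), Mul(Rational(-427, 93), I, Pow(15, Rational(1, 2)))), -1)) = Mul(Mul(3, Pow(Pow(-413, Rational(1, 2)), 2)), Pow(Add(Rational(61, 31), Mul(Rational(-427, 93), I, Pow(15, Rational(1, 2)))), -1)) = Mul(Mul(3, Pow(Mul(I, Pow(413, Rational(1, 2))), 2)), Pow(Add(Rational(61, 31), Mul(Rational(-427, 93), I, Pow(15, Rational(1, 2)))), -1)) = Mul(Mul(3, -413), Pow(Add(Rational(61, 31), Mul(Rational(-427, 93), I, Pow(15, Rational(1, 2)))), -1)) = Mul(-1239, Pow(Add(Rational(61, 31), Mul(Rational(-427, 93), I, Pow(15, Rational(1, 2)))), -1))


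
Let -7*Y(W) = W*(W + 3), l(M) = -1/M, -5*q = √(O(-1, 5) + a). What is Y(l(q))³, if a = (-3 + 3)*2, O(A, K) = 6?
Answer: -116875/74088 - 5375*√6/8232 ≈ -3.1769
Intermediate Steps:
a = 0 (a = 0*2 = 0)
q = -√6/5 (q = -√(6 + 0)/5 = -√6/5 ≈ -0.48990)
Y(W) = -W*(3 + W)/7 (Y(W) = -W*(W + 3)/7 = -W*(3 + W)/7)
Y(l(q))³ = (-(-1/((-√6/5)))*(3 - 1/((-√6/5)))/7)³ = (-(-(-5)*√6/6)*(3 - (-5)*√6/6)/7)³ = (-5*√6/6*(3 + 5*√6/6)/7)³ = (-5*√6*(3 + 5*√6/6)/42)³ = -125*√6*(3 + 5*√6/6)³/12348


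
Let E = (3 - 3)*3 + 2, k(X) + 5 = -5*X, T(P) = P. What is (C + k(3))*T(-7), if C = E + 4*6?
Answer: -42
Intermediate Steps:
k(X) = -5 - 5*X
E = 2 (E = 0*3 + 2 = 0 + 2 = 2)
C = 26 (C = 2 + 4*6 = 2 + 24 = 26)
(C + k(3))*T(-7) = (26 + (-5 - 5*3))*(-7) = (26 + (-5 - 15))*(-7) = (26 - 20)*(-7) = 6*(-7) = -42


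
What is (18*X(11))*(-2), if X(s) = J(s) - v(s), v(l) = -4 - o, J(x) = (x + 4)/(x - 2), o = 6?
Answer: -420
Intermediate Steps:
J(x) = (4 + x)/(-2 + x)
v(l) = -10 (v(l) = -4 - 1*6 = -4 - 6 = -10)
X(s) = 10 + (4 + s)/(-2 + s) (X(s) = (4 + s)/(-2 + s) - 1*(-10) = (4 + s)/(-2 + s) + 10 = 10 + (4 + s)/(-2 + s))
(18*X(11))*(-2) = (18*((-16 + 11*11)/(-2 + 11)))*(-2) = (18*((-16 + 121)/9))*(-2) = (18*((⅑)*105))*(-2) = (18*(35/3))*(-2) = 210*(-2) = -420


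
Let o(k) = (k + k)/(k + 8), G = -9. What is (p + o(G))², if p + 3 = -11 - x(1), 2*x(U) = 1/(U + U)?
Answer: 225/16 ≈ 14.063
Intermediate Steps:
x(U) = 1/(4*U) (x(U) = 1/(2*(U + U)) = 1/(2*((2*U))) = (1/(2*U))/2 = 1/(4*U))
o(k) = 2*k/(8 + k) (o(k) = (2*k)/(8 + k) = 2*k/(8 + k))
p = -57/4 (p = -3 + (-11 - 1/(4*1)) = -3 + (-11 - 1/4) = -3 + (-11 - 1*¼) = -3 + (-11 - ¼) = -3 - 45/4 = -57/4 ≈ -14.250)
(p + o(G))² = (-57/4 + 2*(-9)/(8 - 9))² = (-57/4 + 2*(-9)/(-1))² = (-57/4 + 2*(-9)*(-1))² = (-57/4 + 18)² = (15/4)² = 225/16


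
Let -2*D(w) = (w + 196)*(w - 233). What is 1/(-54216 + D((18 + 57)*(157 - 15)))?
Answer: -1/56545607 ≈ -1.7685e-8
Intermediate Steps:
D(w) = -(-233 + w)*(196 + w)/2 (D(w) = -(w + 196)*(w - 233)/2 = -(196 + w)*(-233 + w)/2 = -(-233 + w)*(196 + w)/2)
1/(-54216 + D((18 + 57)*(157 - 15))) = 1/(-54216 + (22834 - (18 + 57)**2*(157 - 15)**2/2 + 37*((18 + 57)*(157 - 15))/2)) = 1/(-54216 + (22834 - (75*142)**2/2 + 37*(75*142)/2)) = 1/(-54216 + (22834 - 1/2*10650**2 + (37/2)*10650)) = 1/(-54216 + (22834 - 1/2*113422500 + 197025)) = 1/(-54216 + (22834 - 56711250 + 197025)) = 1/(-54216 - 56491391) = 1/(-56545607) = -1/56545607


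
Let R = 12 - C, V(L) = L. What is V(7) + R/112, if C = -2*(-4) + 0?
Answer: 197/28 ≈ 7.0357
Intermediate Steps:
C = 8 (C = 8 + 0 = 8)
R = 4 (R = 12 - 1*8 = 12 - 8 = 4)
V(7) + R/112 = 7 + 4/112 = 7 + (1/112)*4 = 7 + 1/28 = 197/28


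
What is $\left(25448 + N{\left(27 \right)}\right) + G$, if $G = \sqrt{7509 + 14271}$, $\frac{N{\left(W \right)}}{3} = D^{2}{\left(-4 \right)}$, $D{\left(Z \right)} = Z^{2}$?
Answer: $26216 + 66 \sqrt{5} \approx 26364.0$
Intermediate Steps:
$N{\left(W \right)} = 768$ ($N{\left(W \right)} = 3 \left(\left(-4\right)^{2}\right)^{2} = 3 \cdot 16^{2} = 3 \cdot 256 = 768$)
$G = 66 \sqrt{5}$ ($G = \sqrt{21780} = 66 \sqrt{5} \approx 147.58$)
$\left(25448 + N{\left(27 \right)}\right) + G = \left(25448 + 768\right) + 66 \sqrt{5} = 26216 + 66 \sqrt{5}$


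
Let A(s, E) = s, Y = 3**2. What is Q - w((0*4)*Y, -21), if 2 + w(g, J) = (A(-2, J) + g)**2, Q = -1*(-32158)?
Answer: 32156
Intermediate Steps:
Y = 9
Q = 32158
w(g, J) = -2 + (-2 + g)**2
Q - w((0*4)*Y, -21) = 32158 - (-2 + (-2 + (0*4)*9)**2) = 32158 - (-2 + (-2 + 0*9)**2) = 32158 - (-2 + (-2 + 0)**2) = 32158 - (-2 + (-2)**2) = 32158 - (-2 + 4) = 32158 - 1*2 = 32158 - 2 = 32156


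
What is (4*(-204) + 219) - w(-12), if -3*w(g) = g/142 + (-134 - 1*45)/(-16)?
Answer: -2021963/3408 ≈ -593.30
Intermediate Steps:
w(g) = -179/48 - g/426 (w(g) = -(g/142 + (-134 - 1*45)/(-16))/3 = -(g*(1/142) + (-134 - 45)*(-1/16))/3 = -(g/142 - 179*(-1/16))/3 = -(g/142 + 179/16)/3 = -(179/16 + g/142)/3 = -179/48 - g/426)
(4*(-204) + 219) - w(-12) = (4*(-204) + 219) - (-179/48 - 1/426*(-12)) = (-816 + 219) - (-179/48 + 2/71) = -597 - 1*(-12613/3408) = -597 + 12613/3408 = -2021963/3408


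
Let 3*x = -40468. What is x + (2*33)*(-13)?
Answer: -43042/3 ≈ -14347.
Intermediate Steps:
x = -40468/3 (x = (⅓)*(-40468) = -40468/3 ≈ -13489.)
x + (2*33)*(-13) = -40468/3 + (2*33)*(-13) = -40468/3 + 66*(-13) = -40468/3 - 858 = -43042/3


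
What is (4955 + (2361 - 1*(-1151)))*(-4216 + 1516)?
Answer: -22860900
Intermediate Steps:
(4955 + (2361 - 1*(-1151)))*(-4216 + 1516) = (4955 + (2361 + 1151))*(-2700) = (4955 + 3512)*(-2700) = 8467*(-2700) = -22860900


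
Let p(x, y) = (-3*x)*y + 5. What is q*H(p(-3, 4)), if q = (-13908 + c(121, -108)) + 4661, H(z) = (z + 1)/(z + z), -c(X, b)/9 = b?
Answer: -173775/41 ≈ -4238.4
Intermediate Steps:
c(X, b) = -9*b
p(x, y) = 5 - 3*x*y (p(x, y) = -3*x*y + 5 = 5 - 3*x*y)
H(z) = (1 + z)/(2*z) (H(z) = (1 + z)/((2*z)) = (1 + z)*(1/(2*z)) = (1 + z)/(2*z))
q = -8275 (q = (-13908 - 9*(-108)) + 4661 = (-13908 + 972) + 4661 = -12936 + 4661 = -8275)
q*H(p(-3, 4)) = -8275*(1 + (5 - 3*(-3)*4))/(2*(5 - 3*(-3)*4)) = -8275*(1 + (5 + 36))/(2*(5 + 36)) = -8275*(1 + 41)/(2*41) = -8275*42/(2*41) = -8275*21/41 = -173775/41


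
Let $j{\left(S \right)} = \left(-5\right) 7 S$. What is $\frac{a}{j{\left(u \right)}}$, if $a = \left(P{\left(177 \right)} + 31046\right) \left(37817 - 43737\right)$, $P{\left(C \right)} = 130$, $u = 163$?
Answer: $\frac{36912384}{1141} \approx 32351.0$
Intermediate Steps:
$j{\left(S \right)} = - 35 S$
$a = -184561920$ ($a = \left(130 + 31046\right) \left(37817 - 43737\right) = 31176 \left(-5920\right) = -184561920$)
$\frac{a}{j{\left(u \right)}} = - \frac{184561920}{\left(-35\right) 163} = - \frac{184561920}{-5705} = \left(-184561920\right) \left(- \frac{1}{5705}\right) = \frac{36912384}{1141}$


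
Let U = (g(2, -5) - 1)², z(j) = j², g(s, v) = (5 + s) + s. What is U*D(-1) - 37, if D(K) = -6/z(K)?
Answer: -421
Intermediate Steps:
g(s, v) = 5 + 2*s
D(K) = -6/K²
U = 64 (U = ((5 + 2*2) - 1)² = ((5 + 4) - 1)² = (9 - 1)² = 8² = 64)
U*D(-1) - 37 = 64*(-6/(-1)²) - 37 = 64*(-6*1) - 37 = 64*(-6) - 37 = -384 - 37 = -421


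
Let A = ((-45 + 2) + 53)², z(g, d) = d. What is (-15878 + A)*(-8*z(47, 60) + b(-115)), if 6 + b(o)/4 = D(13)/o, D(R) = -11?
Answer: 39730376/5 ≈ 7.9461e+6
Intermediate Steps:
b(o) = -24 - 44/o (b(o) = -24 + 4*(-11/o) = -24 - 44/o)
A = 100 (A = (-43 + 53)² = 10² = 100)
(-15878 + A)*(-8*z(47, 60) + b(-115)) = (-15878 + 100)*(-8*60 + (-24 - 44/(-115))) = -15778*(-480 + (-24 - 44*(-1/115))) = -15778*(-480 + (-24 + 44/115)) = -15778*(-480 - 2716/115) = -15778*(-57916/115) = 39730376/5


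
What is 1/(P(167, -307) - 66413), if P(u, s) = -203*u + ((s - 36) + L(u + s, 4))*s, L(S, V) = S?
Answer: 1/47967 ≈ 2.0848e-5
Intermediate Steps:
P(u, s) = -203*u + s*(-36 + u + 2*s) (P(u, s) = -203*u + ((s - 36) + (u + s))*s = -203*u + ((-36 + s) + (s + u))*s = -203*u + (-36 + u + 2*s)*s = -203*u + s*(-36 + u + 2*s))
1/(P(167, -307) - 66413) = 1/(((-307)**2 - 203*167 - 36*(-307) - 307*(-307 + 167)) - 66413) = 1/((94249 - 33901 + 11052 - 307*(-140)) - 66413) = 1/((94249 - 33901 + 11052 + 42980) - 66413) = 1/(114380 - 66413) = 1/47967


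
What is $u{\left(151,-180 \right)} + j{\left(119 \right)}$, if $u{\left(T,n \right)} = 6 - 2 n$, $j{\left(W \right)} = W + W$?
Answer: $604$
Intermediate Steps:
$j{\left(W \right)} = 2 W$
$u{\left(151,-180 \right)} + j{\left(119 \right)} = \left(6 - -360\right) + 2 \cdot 119 = \left(6 + 360\right) + 238 = 366 + 238 = 604$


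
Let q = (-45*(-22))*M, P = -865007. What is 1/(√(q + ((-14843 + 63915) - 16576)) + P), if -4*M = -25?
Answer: -1730014/1496474142731 - √154734/1496474142731 ≈ -1.1563e-6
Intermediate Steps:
M = 25/4 (M = -¼*(-25) = 25/4 ≈ 6.2500)
q = 12375/2 (q = -45*(-22)*(25/4) = 990*(25/4) = 12375/2 ≈ 6187.5)
1/(√(q + ((-14843 + 63915) - 16576)) + P) = 1/(√(12375/2 + ((-14843 + 63915) - 16576)) - 865007) = 1/(√(12375/2 + (49072 - 16576)) - 865007) = 1/(√(12375/2 + 32496) - 865007) = 1/(√(77367/2) - 865007) = 1/(√154734/2 - 865007) = 1/(-865007 + √154734/2)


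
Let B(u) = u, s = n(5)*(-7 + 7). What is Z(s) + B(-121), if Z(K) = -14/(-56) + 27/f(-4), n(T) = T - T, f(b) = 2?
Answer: -429/4 ≈ -107.25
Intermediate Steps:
n(T) = 0
s = 0 (s = 0*(-7 + 7) = 0*0 = 0)
Z(K) = 55/4 (Z(K) = -14/(-56) + 27/2 = -14*(-1/56) + 27*(½) = ¼ + 27/2 = 55/4)
Z(s) + B(-121) = 55/4 - 121 = -429/4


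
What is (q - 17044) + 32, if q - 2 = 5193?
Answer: -11817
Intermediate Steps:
q = 5195 (q = 2 + 5193 = 5195)
(q - 17044) + 32 = (5195 - 17044) + 32 = -11849 + 32 = -11817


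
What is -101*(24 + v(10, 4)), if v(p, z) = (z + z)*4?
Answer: -5656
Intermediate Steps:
v(p, z) = 8*z (v(p, z) = (2*z)*4 = 8*z)
-101*(24 + v(10, 4)) = -101*(24 + 8*4) = -101*(24 + 32) = -101*56 = -5656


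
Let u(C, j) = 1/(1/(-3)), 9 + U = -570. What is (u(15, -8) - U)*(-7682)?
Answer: -4424832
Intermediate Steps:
U = -579 (U = -9 - 570 = -579)
u(C, j) = -3 (u(C, j) = 1/(-⅓) = -3)
(u(15, -8) - U)*(-7682) = (-3 - 1*(-579))*(-7682) = (-3 + 579)*(-7682) = 576*(-7682) = -4424832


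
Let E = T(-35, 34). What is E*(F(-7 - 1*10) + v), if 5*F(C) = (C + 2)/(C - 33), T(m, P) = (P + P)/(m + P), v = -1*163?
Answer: 276998/25 ≈ 11080.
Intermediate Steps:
v = -163
T(m, P) = 2*P/(P + m) (T(m, P) = (2*P)/(P + m) = 2*P/(P + m))
E = -68 (E = 2*34/(34 - 35) = 2*34/(-1) = 2*34*(-1) = -68)
F(C) = (2 + C)/(5*(-33 + C)) (F(C) = ((C + 2)/(C - 33))/5 = ((2 + C)/(-33 + C))/5 = (2 + C)/(5*(-33 + C)))
E*(F(-7 - 1*10) + v) = -68*((2 + (-7 - 1*10))/(5*(-33 + (-7 - 1*10))) - 163) = -68*((2 + (-7 - 10))/(5*(-33 + (-7 - 10))) - 163) = -68*((2 - 17)/(5*(-33 - 17)) - 163) = -68*((1/5)*(-15)/(-50) - 163) = -68*((1/5)*(-1/50)*(-15) - 163) = -68*(3/50 - 163) = -68*(-8147/50) = 276998/25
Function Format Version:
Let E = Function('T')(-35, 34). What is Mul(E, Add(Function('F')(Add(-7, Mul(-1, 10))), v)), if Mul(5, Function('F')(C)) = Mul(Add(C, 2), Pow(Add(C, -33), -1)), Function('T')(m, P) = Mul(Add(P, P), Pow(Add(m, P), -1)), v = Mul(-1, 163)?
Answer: Rational(276998, 25) ≈ 11080.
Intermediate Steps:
v = -163
Function('T')(m, P) = Mul(2, P, Pow(Add(P, m), -1)) (Function('T')(m, P) = Mul(Mul(2, P), Pow(Add(P, m), -1)) = Mul(2, P, Pow(Add(P, m), -1)))
E = -68 (E = Mul(2, 34, Pow(Add(34, -35), -1)) = Mul(2, 34, Pow(-1, -1)) = Mul(2, 34, -1) = -68)
Function('F')(C) = Mul(Rational(1, 5), Pow(Add(-33, C), -1), Add(2, C)) (Function('F')(C) = Mul(Rational(1, 5), Mul(Add(C, 2), Pow(Add(C, -33), -1))) = Mul(Rational(1, 5), Mul(Add(2, C), Pow(Add(-33, C), -1))) = Mul(Rational(1, 5), Mul(Pow(Add(-33, C), -1), Add(2, C))) = Mul(Rational(1, 5), Pow(Add(-33, C), -1), Add(2, C)))
Mul(E, Add(Function('F')(Add(-7, Mul(-1, 10))), v)) = Mul(-68, Add(Mul(Rational(1, 5), Pow(Add(-33, Add(-7, Mul(-1, 10))), -1), Add(2, Add(-7, Mul(-1, 10)))), -163)) = Mul(-68, Add(Mul(Rational(1, 5), Pow(Add(-33, Add(-7, -10)), -1), Add(2, Add(-7, -10))), -163)) = Mul(-68, Add(Mul(Rational(1, 5), Pow(Add(-33, -17), -1), Add(2, -17)), -163)) = Mul(-68, Add(Mul(Rational(1, 5), Pow(-50, -1), -15), -163)) = Mul(-68, Add(Mul(Rational(1, 5), Rational(-1, 50), -15), -163)) = Mul(-68, Add(Rational(3, 50), -163)) = Mul(-68, Rational(-8147, 50)) = Rational(276998, 25)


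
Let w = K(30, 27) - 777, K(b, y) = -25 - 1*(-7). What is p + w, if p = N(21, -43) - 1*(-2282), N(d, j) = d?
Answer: 1508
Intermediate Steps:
K(b, y) = -18 (K(b, y) = -25 + 7 = -18)
p = 2303 (p = 21 - 1*(-2282) = 21 + 2282 = 2303)
w = -795 (w = -18 - 777 = -795)
p + w = 2303 - 795 = 1508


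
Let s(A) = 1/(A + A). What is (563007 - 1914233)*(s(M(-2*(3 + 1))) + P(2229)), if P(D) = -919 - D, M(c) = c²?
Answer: 272233529059/64 ≈ 4.2536e+9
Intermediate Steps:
s(A) = 1/(2*A)
(563007 - 1914233)*(s(M(-2*(3 + 1))) + P(2229)) = (563007 - 1914233)*(1/(2*((-2*(3 + 1))²)) + (-919 - 1*2229)) = -1351226*(1/(2*((-2*4)²)) + (-919 - 2229)) = -1351226*(1/(2*((-8)²)) - 3148) = -1351226*((½)/64 - 3148) = -1351226*((½)*(1/64) - 3148) = -1351226*(1/128 - 3148) = -1351226*(-402943/128) = 272233529059/64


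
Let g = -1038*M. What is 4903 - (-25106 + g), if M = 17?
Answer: 47655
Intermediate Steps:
g = -17646 (g = -1038*17 = -17646)
4903 - (-25106 + g) = 4903 - (-25106 - 17646) = 4903 - 1*(-42752) = 4903 + 42752 = 47655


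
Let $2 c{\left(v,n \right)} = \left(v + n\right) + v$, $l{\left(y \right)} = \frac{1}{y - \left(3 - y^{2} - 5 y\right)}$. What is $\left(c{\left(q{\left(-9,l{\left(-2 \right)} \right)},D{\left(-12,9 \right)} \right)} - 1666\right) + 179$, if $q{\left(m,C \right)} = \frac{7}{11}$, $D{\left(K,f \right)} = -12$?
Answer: $- \frac{16416}{11} \approx -1492.4$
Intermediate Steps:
$l{\left(y \right)} = \frac{1}{-3 + y^{2} + 6 y}$ ($l{\left(y \right)} = \frac{1}{y + \left(-3 + y^{2} + 5 y\right)} = \frac{1}{-3 + y^{2} + 6 y}$)
$q{\left(m,C \right)} = \frac{7}{11}$ ($q{\left(m,C \right)} = 7 \cdot \frac{1}{11} = \frac{7}{11}$)
$c{\left(v,n \right)} = v + \frac{n}{2}$ ($c{\left(v,n \right)} = \frac{\left(v + n\right) + v}{2} = \frac{\left(n + v\right) + v}{2} = \frac{n + 2 v}{2} = v + \frac{n}{2}$)
$\left(c{\left(q{\left(-9,l{\left(-2 \right)} \right)},D{\left(-12,9 \right)} \right)} - 1666\right) + 179 = \left(\left(\frac{7}{11} + \frac{1}{2} \left(-12\right)\right) - 1666\right) + 179 = \left(\left(\frac{7}{11} - 6\right) - 1666\right) + 179 = \left(- \frac{59}{11} - 1666\right) + 179 = - \frac{18385}{11} + 179 = - \frac{16416}{11}$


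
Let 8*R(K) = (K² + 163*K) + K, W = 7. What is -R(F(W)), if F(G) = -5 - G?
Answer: 228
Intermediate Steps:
R(K) = K²/8 + 41*K/2 (R(K) = ((K² + 163*K) + K)/8 = (K² + 164*K)/8 = K²/8 + 41*K/2)
-R(F(W)) = -(-5 - 1*7)*(164 + (-5 - 1*7))/8 = -(-5 - 7)*(164 + (-5 - 7))/8 = -(-12)*(164 - 12)/8 = -(-12)*152/8 = -1*(-228) = 228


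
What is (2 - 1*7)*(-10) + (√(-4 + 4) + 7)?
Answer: 57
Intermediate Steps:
(2 - 1*7)*(-10) + (√(-4 + 4) + 7) = (2 - 7)*(-10) + (√0 + 7) = -5*(-10) + (0 + 7) = 50 + 7 = 57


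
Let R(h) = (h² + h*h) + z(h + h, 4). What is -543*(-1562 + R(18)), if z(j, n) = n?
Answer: 494130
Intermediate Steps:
R(h) = 4 + 2*h² (R(h) = (h² + h*h) + 4 = (h² + h²) + 4 = 2*h² + 4 = 4 + 2*h²)
-543*(-1562 + R(18)) = -543*(-1562 + (4 + 2*18²)) = -543*(-1562 + (4 + 2*324)) = -543*(-1562 + (4 + 648)) = -543*(-1562 + 652) = -543*(-910) = 494130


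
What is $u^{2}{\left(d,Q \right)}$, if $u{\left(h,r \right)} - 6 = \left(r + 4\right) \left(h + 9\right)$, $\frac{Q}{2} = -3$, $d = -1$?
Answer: $100$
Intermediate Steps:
$Q = -6$ ($Q = 2 \left(-3\right) = -6$)
$u{\left(h,r \right)} = 6 + \left(4 + r\right) \left(9 + h\right)$ ($u{\left(h,r \right)} = 6 + \left(r + 4\right) \left(h + 9\right) = 6 + \left(4 + r\right) \left(9 + h\right)$)
$u^{2}{\left(d,Q \right)} = \left(42 + 4 \left(-1\right) + 9 \left(-6\right) - -6\right)^{2} = \left(42 - 4 - 54 + 6\right)^{2} = \left(-10\right)^{2} = 100$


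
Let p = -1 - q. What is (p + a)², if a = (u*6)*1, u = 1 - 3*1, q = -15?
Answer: 4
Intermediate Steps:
u = -2 (u = 1 - 3 = -2)
p = 14 (p = -1 - 1*(-15) = -1 + 15 = 14)
a = -12 (a = -2*6*1 = -12*1 = -12)
(p + a)² = (14 - 12)² = 2² = 4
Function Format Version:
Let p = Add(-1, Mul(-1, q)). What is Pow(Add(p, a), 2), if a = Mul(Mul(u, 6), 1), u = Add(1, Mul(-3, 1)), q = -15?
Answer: 4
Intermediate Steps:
u = -2 (u = Add(1, -3) = -2)
p = 14 (p = Add(-1, Mul(-1, -15)) = Add(-1, 15) = 14)
a = -12 (a = Mul(Mul(-2, 6), 1) = Mul(-12, 1) = -12)
Pow(Add(p, a), 2) = Pow(Add(14, -12), 2) = Pow(2, 2) = 4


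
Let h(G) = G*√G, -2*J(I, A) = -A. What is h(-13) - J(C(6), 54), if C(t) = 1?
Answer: -27 - 13*I*√13 ≈ -27.0 - 46.872*I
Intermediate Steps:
J(I, A) = A/2 (J(I, A) = -(-1)*A/2 = A/2)
h(G) = G^(3/2)
h(-13) - J(C(6), 54) = (-13)^(3/2) - 54/2 = -13*I*√13 - 1*27 = -13*I*√13 - 27 = -27 - 13*I*√13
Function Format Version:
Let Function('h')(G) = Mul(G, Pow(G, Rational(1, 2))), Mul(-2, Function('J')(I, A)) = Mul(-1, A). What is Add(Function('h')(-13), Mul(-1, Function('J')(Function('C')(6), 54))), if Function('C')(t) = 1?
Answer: Add(-27, Mul(-13, I, Pow(13, Rational(1, 2)))) ≈ Add(-27.000, Mul(-46.872, I))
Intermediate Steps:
Function('J')(I, A) = Mul(Rational(1, 2), A) (Function('J')(I, A) = Mul(Rational(-1, 2), Mul(-1, A)) = Mul(Rational(1, 2), A))
Function('h')(G) = Pow(G, Rational(3, 2))
Add(Function('h')(-13), Mul(-1, Function('J')(Function('C')(6), 54))) = Add(Pow(-13, Rational(3, 2)), Mul(-1, Mul(Rational(1, 2), 54))) = Add(Mul(-13, I, Pow(13, Rational(1, 2))), Mul(-1, 27)) = Add(Mul(-13, I, Pow(13, Rational(1, 2))), -27) = Add(-27, Mul(-13, I, Pow(13, Rational(1, 2))))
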